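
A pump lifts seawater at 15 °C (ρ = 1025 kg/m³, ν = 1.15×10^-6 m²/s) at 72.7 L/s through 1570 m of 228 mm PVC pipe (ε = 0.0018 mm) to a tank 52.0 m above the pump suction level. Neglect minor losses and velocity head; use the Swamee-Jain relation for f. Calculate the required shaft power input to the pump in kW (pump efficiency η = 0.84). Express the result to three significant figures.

V = 4Q/(πD²) = 1.781 m/s; Re = 3.53×10^5; ε/D = 7.89×10^-6; f = 0.01405
h_f = f(L/D)V²/2g = 15.63 m
Total head H = z + h_f = 52.0 + 15.63 = 67.63 m
P_hyd = ρgQH = 1025·9.81·0.0727·67.63 = 49.44 kW
P_shaft = P_hyd/η = 49.44/0.84 = 58.86 kW

P_shaft ≈ 58.9 kW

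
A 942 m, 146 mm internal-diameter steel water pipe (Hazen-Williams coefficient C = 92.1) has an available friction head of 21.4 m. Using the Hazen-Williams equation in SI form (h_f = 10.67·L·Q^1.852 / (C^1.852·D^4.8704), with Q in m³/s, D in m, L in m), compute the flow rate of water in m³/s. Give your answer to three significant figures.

Q ≈ 0.0211 m³/s

Rearranging: Q = [h_f·C^1.852·D^4.8704 / (10.67·L)]^(1/1.852)
Q = [21.4·92.1^1.852·0.146^4.8704 / (10.67·942)]^0.540 = 0.02109 m³/s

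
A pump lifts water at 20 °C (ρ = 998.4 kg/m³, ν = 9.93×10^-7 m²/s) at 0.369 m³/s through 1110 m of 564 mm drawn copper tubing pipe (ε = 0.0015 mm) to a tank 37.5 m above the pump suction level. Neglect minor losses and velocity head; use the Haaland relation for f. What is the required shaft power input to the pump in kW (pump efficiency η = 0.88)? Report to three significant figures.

V = 4Q/(πD²) = 1.477 m/s; Re = 8.39×10^5; ε/D = 2.66×10^-6; f = 0.01197
h_f = f(L/D)V²/2g = 2.620 m
Total head H = z + h_f = 37.5 + 2.620 = 40.12 m
P_hyd = ρgQH = 998.4·9.81·0.369·40.12 = 145.0 kW
P_shaft = P_hyd/η = 145.0/0.88 = 164.8 kW

P_shaft ≈ 165 kW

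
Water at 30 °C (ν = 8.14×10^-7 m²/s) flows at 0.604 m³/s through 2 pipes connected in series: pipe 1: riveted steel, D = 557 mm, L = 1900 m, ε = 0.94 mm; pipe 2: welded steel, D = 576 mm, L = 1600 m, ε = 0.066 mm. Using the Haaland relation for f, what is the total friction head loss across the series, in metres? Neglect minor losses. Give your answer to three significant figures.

H ≈ 34.1 m

Pipe 1: V = 2.479 m/s, Re = 1.70×10^6, ε/D = 0.00169, f = 0.02255, h_1 = f(L/D)V²/2g = 24.09 m
Pipe 2: V = 2.318 m/s, Re = 1.64×10^6, ε/D = 1.15×10^-4, f = 0.01312, h_2 = f(L/D)V²/2g = 9.977 m
Series → Q common, losses add: H = Σh = 34.07 m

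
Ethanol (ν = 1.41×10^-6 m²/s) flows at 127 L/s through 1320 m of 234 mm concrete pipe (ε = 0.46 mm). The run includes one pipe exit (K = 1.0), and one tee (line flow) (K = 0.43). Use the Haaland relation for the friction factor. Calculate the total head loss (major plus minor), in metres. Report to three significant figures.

V = 4Q/(πD²) = 2.953 m/s; V²/2g = 0.4445 m
Re = 4.90×10^5, ε/D = 0.00197 → f = 0.02369 (Haaland)
Major: h_f = f(L/D)·V²/2g = 0.02369·5641·0.4445 = 59.41 m
Minor: ΣK = 1.43; h_m = ΣK·V²/2g = 0.6356 m
Total H_L = 59.41 + 0.6356 = 60.04 m

H_L ≈ 60.0 m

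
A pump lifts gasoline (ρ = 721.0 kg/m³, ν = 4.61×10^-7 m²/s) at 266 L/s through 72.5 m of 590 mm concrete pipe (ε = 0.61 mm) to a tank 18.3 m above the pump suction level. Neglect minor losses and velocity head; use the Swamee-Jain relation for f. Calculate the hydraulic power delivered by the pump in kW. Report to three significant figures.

P_hyd ≈ 34.7 kW

V = 4Q/(πD²) = 0.9729 m/s; Re = 1.25×10^6; ε/D = 0.00103; f = 0.02011
h_f = f(L/D)V²/2g = 0.1193 m
Total head H = z + h_f = 18.3 + 0.1193 = 18.42 m
P_hyd = ρgQH = 721.0·9.81·0.266·18.42 = 34.65 kW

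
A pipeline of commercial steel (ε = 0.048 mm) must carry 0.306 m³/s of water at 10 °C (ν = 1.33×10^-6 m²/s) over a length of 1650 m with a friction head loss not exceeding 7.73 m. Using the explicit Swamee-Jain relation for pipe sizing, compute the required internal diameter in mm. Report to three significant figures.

Swamee-Jain (Type III): D = 0.66·[ε^1.25·(LQ²/(gh_f))^4.75 + ν·Q^9.4·(L/(gh_f))^5.2]^0.04
LQ²/(gh_f) = 2.037; L/(gh_f) = 21.76
Term 1 = ε^1.25·(…)^4.75 = 1.17×10^-4; Term 2 = ν·Q^9.4·(…)^5.2 = 1.76×10^-4
D = 0.66·(1.17×10^-4 + 1.76×10^-4)^0.04 = 0.4767 m = 477 mm
Check: V = 1.71 m/s, Re = 6.15×10^5, f = 0.01415, h_f = 7.34 m ≈ 7.73 m ✓

D ≈ 477 mm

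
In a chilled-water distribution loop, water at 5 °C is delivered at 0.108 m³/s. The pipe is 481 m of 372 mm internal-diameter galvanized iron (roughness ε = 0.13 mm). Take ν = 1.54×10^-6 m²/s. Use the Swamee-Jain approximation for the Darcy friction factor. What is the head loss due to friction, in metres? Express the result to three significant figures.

h_f ≈ 1.16 m

V = 4Q/(πD²) = 4·0.108/(π·0.372²) = 0.9937 m/s
Re = VD/ν = 0.9937·0.372/1.54×10^-6 = 2.40×10^5 → turbulent
ε/D = 0.13/372 = 3.49×10^-4
Swamee-Jain: f = 0.01776
h_f = f(L/D)V²/(2g) = 0.01776·(481/0.372)·0.9937²/(2·9.81) = 1.156 m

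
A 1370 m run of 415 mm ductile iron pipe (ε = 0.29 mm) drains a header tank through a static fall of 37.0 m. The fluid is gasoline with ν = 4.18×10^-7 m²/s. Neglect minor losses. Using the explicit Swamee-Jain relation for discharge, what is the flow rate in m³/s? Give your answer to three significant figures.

Swamee-Jain (Type II): Q = -0.965·√(gD⁵h_f/L)·ln[ε/(3.7D) + √(3.17ν²L/(gD³h_f))]
√(gD⁵h_f/L) = √(9.81·0.415⁵·37.0/1370) = 0.05711
ε/(3.7D) = 1.89×10^-4; √(3.17ν²L/(gD³h_f)) = 5.41×10^-6
Q = -0.965·0.05711·ln(1.943×10^-4) = 0.4710 m³/s
Check: V = 3.48 m/s, Re = 3.46×10^6, f = 0.01819, h_f = 37.1 m ≈ 37.0 m ✓

Q ≈ 0.471 m³/s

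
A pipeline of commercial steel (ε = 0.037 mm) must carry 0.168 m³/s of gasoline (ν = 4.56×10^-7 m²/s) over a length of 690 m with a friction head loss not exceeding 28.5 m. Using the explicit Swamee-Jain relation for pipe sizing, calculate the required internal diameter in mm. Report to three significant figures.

Swamee-Jain (Type III): D = 0.66·[ε^1.25·(LQ²/(gh_f))^4.75 + ν·Q^9.4·(L/(gh_f))^5.2]^0.04
LQ²/(gh_f) = 0.06966; L/(gh_f) = 2.468
Term 1 = ε^1.25·(…)^4.75 = 9.21×10^-12; Term 2 = ν·Q^9.4·(…)^5.2 = 2.61×10^-12
D = 0.66·(9.21×10^-12 + 2.61×10^-12)^0.04 = 0.2412 m = 241 mm
Check: V = 3.68 m/s, Re = 1.94×10^6, f = 0.01373, h_f = 27.0 m ≈ 28.5 m ✓

D ≈ 241 mm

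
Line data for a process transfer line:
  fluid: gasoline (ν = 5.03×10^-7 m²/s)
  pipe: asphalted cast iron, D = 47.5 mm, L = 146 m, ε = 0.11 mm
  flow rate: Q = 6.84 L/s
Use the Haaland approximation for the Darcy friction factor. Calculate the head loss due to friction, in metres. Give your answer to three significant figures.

V = 4Q/(πD²) = 4·0.00684/(π·0.0475²) = 3.860 m/s
Re = VD/ν = 3.860·0.0475/5.03×10^-7 = 3.65×10^5 → turbulent
ε/D = 0.11/47.5 = 0.00232
Haaland: f = 0.02481
h_f = f(L/D)V²/(2g) = 0.02481·(146/0.0475)·3.860²/(2·9.81) = 57.90 m

h_f ≈ 57.9 m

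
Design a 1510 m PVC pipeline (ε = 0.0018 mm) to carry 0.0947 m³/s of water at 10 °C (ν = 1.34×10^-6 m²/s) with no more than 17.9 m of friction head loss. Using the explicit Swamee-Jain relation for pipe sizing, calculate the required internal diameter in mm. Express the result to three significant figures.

D ≈ 248 mm

Swamee-Jain (Type III): D = 0.66·[ε^1.25·(LQ²/(gh_f))^4.75 + ν·Q^9.4·(L/(gh_f))^5.2]^0.04
LQ²/(gh_f) = 0.07712; L/(gh_f) = 8.599
Term 1 = ε^1.25·(…)^4.75 = 3.41×10^-13; Term 2 = ν·Q^9.4·(…)^5.2 = 2.31×10^-11
D = 0.66·(3.41×10^-13 + 2.31×10^-11)^0.04 = 0.2479 m = 248 mm
Check: V = 1.96 m/s, Re = 3.63×10^5, f = 0.01397, h_f = 16.7 m ≈ 17.9 m ✓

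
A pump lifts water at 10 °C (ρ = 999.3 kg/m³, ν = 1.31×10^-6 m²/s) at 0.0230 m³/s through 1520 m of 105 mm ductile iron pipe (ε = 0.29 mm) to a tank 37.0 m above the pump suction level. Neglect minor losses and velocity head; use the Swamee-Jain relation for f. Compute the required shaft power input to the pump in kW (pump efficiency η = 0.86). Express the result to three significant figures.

P_shaft ≈ 45.7 kW

V = 4Q/(πD²) = 2.656 m/s; Re = 2.13×10^5; ε/D = 0.00276; f = 0.02641
h_f = f(L/D)V²/2g = 137.5 m
Total head H = z + h_f = 37.0 + 137.5 = 174.5 m
P_hyd = ρgQH = 999.3·9.81·0.0230·174.5 = 39.34 kW
P_shaft = P_hyd/η = 39.34/0.86 = 45.75 kW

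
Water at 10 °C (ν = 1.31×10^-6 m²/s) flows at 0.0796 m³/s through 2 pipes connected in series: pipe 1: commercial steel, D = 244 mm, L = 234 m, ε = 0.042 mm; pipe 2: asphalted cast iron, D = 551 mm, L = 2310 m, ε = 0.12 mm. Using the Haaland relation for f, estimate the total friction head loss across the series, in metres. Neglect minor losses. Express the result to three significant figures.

H ≈ 2.65 m

Pipe 1: V = 1.702 m/s, Re = 3.17×10^5, ε/D = 1.72×10^-4, f = 0.01574, h_1 = f(L/D)V²/2g = 2.229 m
Pipe 2: V = 0.3338 m/s, Re = 1.40×10^5, ε/D = 2.18×10^-4, f = 0.01784, h_2 = f(L/D)V²/2g = 0.4248 m
Series → Q common, losses add: H = Σh = 2.654 m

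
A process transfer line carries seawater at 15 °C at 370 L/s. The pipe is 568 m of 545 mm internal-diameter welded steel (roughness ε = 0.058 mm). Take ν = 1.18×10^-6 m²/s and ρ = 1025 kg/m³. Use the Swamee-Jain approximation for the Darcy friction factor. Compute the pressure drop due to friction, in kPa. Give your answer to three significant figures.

V = 4Q/(πD²) = 4·0.370/(π·0.545²) = 1.586 m/s
Re = VD/ν = 1.586·0.545/1.18×10^-6 = 7.33×10^5 → turbulent
ε/D = 0.058/545 = 1.06×10^-4
Swamee-Jain: f = 0.01398
h_f = f(L/D)V²/(2g) = 0.01398·(568/0.545)·1.586²/(2·9.81) = 1.868 m
Δp = ρg·h_f = 1025·9.81·1.868 = 18.78 kPa

Δp ≈ 18.8 kPa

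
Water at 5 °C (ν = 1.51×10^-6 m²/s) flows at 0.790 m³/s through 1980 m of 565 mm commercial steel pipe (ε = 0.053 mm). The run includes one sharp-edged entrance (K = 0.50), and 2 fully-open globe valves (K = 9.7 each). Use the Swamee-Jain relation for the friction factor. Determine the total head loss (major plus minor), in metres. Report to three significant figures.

V = 4Q/(πD²) = 3.151 m/s; V²/2g = 0.5060 m
Re = 1.18×10^6, ε/D = 9.38×10^-5 → f = 0.01323 (Swamee-Jain)
Major: h_f = f(L/D)·V²/2g = 0.01323·3504·0.5060 = 23.47 m
Minor: ΣK = 19.9; h_m = ΣK·V²/2g = 10.07 m
Total H_L = 23.47 + 10.07 = 33.54 m

H_L ≈ 33.5 m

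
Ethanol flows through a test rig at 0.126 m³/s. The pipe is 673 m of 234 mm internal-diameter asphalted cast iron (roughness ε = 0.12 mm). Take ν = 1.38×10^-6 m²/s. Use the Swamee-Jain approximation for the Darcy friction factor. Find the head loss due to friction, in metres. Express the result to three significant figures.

V = 4Q/(πD²) = 4·0.126/(π·0.234²) = 2.930 m/s
Re = VD/ν = 2.930·0.234/1.38×10^-6 = 4.97×10^5 → turbulent
ε/D = 0.12/234 = 5.13×10^-4
Swamee-Jain: f = 0.01786
h_f = f(L/D)V²/(2g) = 0.01786·(673/0.234)·2.930²/(2·9.81) = 22.48 m

h_f ≈ 22.5 m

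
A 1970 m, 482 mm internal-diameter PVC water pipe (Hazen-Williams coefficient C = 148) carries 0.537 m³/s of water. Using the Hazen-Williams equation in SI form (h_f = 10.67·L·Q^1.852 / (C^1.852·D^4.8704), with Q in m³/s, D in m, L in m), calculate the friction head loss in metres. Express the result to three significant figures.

h_f ≈ 22.2 m

h_f = 10.67·1970·0.537^1.852 / (148^1.852·0.482^4.8704) = 22.23 m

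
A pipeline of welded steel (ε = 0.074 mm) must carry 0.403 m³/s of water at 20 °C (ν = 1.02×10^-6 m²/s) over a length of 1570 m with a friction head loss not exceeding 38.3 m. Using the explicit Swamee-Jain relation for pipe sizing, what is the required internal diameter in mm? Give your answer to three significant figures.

Swamee-Jain (Type III): D = 0.66·[ε^1.25·(LQ²/(gh_f))^4.75 + ν·Q^9.4·(L/(gh_f))^5.2]^0.04
LQ²/(gh_f) = 0.6786; L/(gh_f) = 4.179
Term 1 = ε^1.25·(…)^4.75 = 1.09×10^-6; Term 2 = ν·Q^9.4·(…)^5.2 = 3.37×10^-7
D = 0.66·(1.09×10^-6 + 3.37×10^-7)^0.04 = 0.3852 m = 385 mm
Check: V = 3.46 m/s, Re = 1.31×10^6, f = 0.01448, h_f = 36.0 m ≈ 38.3 m ✓

D ≈ 385 mm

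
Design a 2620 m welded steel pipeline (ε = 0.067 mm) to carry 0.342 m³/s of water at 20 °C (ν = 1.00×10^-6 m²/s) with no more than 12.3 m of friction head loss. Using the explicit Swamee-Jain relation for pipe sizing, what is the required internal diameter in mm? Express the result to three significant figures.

Swamee-Jain (Type III): D = 0.66·[ε^1.25·(LQ²/(gh_f))^4.75 + ν·Q^9.4·(L/(gh_f))^5.2]^0.04
LQ²/(gh_f) = 2.540; L/(gh_f) = 21.71
Term 1 = ε^1.25·(…)^4.75 = 5.07×10^-4; Term 2 = ν·Q^9.4·(…)^5.2 = 3.72×10^-4
D = 0.66·(5.07×10^-4 + 3.72×10^-4)^0.04 = 0.4981 m = 498 mm
Check: V = 1.76 m/s, Re = 8.74×10^5, f = 0.01413, h_f = 11.7 m ≈ 12.3 m ✓

D ≈ 498 mm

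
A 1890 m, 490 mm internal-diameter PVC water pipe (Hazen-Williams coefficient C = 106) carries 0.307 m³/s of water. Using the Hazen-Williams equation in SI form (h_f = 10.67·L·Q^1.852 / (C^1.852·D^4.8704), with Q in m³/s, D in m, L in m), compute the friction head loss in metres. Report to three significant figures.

h_f ≈ 13.0 m

h_f = 10.67·1890·0.307^1.852 / (106^1.852·0.490^4.8704) = 12.97 m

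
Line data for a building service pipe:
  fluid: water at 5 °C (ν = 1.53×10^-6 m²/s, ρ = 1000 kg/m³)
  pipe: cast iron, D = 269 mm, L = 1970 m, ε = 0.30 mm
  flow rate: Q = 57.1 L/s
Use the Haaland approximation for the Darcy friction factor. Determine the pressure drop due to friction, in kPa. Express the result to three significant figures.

V = 4Q/(πD²) = 4·0.0571/(π·0.269²) = 1.005 m/s
Re = VD/ν = 1.005·0.269/1.53×10^-6 = 1.77×10^5 → turbulent
ε/D = 0.30/269 = 0.00112
Haaland: f = 0.02150
h_f = f(L/D)V²/(2g) = 0.02150·(1970/0.269)·1.005²/(2·9.81) = 8.101 m
Δp = ρg·h_f = 1000·9.81·8.101 = 79.47 kPa

Δp ≈ 79.5 kPa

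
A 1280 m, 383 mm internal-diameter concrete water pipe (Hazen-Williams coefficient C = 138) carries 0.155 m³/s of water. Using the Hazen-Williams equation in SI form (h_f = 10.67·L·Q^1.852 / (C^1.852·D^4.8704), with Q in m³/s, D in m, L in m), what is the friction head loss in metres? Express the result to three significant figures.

h_f ≈ 5.04 m

h_f = 10.67·1280·0.155^1.852 / (138^1.852·0.383^4.8704) = 5.044 m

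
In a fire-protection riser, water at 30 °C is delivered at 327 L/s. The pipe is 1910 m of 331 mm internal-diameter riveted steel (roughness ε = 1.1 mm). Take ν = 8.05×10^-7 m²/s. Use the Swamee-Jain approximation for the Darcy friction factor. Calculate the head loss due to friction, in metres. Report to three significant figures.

V = 4Q/(πD²) = 4·0.327/(π·0.331²) = 3.800 m/s
Re = VD/ν = 3.800·0.331/8.05×10^-7 = 1.56×10^6 → turbulent
ε/D = 1.1/331 = 0.00332
Swamee-Jain: f = 0.02706
h_f = f(L/D)V²/(2g) = 0.02706·(1910/0.331)·3.800²/(2·9.81) = 114.9 m

h_f ≈ 115 m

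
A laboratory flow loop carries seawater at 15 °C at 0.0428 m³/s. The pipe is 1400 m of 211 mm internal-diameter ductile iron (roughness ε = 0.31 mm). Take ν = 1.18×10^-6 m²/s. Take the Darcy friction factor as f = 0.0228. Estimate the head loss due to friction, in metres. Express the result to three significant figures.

V = 4Q/(πD²) = 4·0.0428/(π·0.211²) = 1.224 m/s
h_f = f(L/D)V²/(2g) = 0.02280·(1400/0.211)·1.224²/(2·9.81) = 11.55 m

h_f ≈ 11.6 m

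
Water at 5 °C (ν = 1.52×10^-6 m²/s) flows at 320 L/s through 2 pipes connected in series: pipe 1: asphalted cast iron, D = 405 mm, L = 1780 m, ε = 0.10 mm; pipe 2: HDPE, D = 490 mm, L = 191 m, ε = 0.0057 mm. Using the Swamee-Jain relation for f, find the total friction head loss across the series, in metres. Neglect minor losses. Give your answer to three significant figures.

Pipe 1: V = 2.484 m/s, Re = 6.62×10^5, ε/D = 2.47×10^-4, f = 0.01562, h_1 = f(L/D)V²/2g = 21.59 m
Pipe 2: V = 1.697 m/s, Re = 5.47×10^5, ε/D = 1.16×10^-5, f = 0.01308, h_2 = f(L/D)V²/2g = 0.7483 m
Series → Q common, losses add: H = Σh = 22.34 m

H ≈ 22.3 m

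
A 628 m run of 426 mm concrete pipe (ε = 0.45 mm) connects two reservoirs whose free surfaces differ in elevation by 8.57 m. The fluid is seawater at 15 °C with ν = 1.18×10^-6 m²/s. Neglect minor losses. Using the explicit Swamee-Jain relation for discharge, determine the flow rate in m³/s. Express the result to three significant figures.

Swamee-Jain (Type II): Q = -0.965·√(gD⁵h_f/L)·ln[ε/(3.7D) + √(3.17ν²L/(gD³h_f))]
√(gD⁵h_f/L) = √(9.81·0.426⁵·8.57/628) = 0.04334
ε/(3.7D) = 2.85×10^-4; √(3.17ν²L/(gD³h_f)) = 2.07×10^-5
Q = -0.965·0.04334·ln(3.061×10^-4) = 0.3384 m³/s
Check: V = 2.37 m/s, Re = 8.57×10^5, f = 0.02034, h_f = 8.61 m ≈ 8.57 m ✓

Q ≈ 0.338 m³/s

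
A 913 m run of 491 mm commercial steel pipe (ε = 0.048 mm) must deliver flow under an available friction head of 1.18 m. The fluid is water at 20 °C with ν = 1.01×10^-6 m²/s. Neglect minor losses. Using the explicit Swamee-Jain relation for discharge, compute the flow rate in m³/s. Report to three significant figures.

Q ≈ 0.175 m³/s

Swamee-Jain (Type II): Q = -0.965·√(gD⁵h_f/L)·ln[ε/(3.7D) + √(3.17ν²L/(gD³h_f))]
√(gD⁵h_f/L) = √(9.81·0.491⁵·1.18/913) = 0.01902
ε/(3.7D) = 2.64×10^-5; √(3.17ν²L/(gD³h_f)) = 4.64×10^-5
Q = -0.965·0.01902·ln(7.284×10^-5) = 0.1749 m³/s
Check: V = 0.924 m/s, Re = 4.49×10^5, f = 0.01463, h_f = 1.18 m ≈ 1.18 m ✓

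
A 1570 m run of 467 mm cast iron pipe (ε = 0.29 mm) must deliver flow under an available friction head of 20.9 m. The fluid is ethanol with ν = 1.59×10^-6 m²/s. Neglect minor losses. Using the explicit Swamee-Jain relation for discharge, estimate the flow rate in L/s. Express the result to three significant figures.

Swamee-Jain (Type II): Q = -0.965·√(gD⁵h_f/L)·ln[ε/(3.7D) + √(3.17ν²L/(gD³h_f))]
√(gD⁵h_f/L) = √(9.81·0.467⁵·20.9/1570) = 0.05386
ε/(3.7D) = 1.68×10^-4; √(3.17ν²L/(gD³h_f)) = 2.45×10^-5
Q = -0.965·0.05386·ln(1.924×10^-4) = 0.4447 m³/s
Check: V = 2.60 m/s, Re = 7.63×10^5, f = 0.01821, h_f = 21.0 m ≈ 20.9 m ✓

Q ≈ 445 L/s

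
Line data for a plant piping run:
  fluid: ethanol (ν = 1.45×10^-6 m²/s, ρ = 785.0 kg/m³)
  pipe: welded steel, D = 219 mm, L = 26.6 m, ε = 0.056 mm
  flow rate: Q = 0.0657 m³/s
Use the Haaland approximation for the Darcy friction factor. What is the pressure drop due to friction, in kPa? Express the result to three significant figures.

V = 4Q/(πD²) = 4·0.0657/(π·0.219²) = 1.744 m/s
Re = VD/ν = 1.744·0.219/1.45×10^-6 = 2.63×10^5 → turbulent
ε/D = 0.056/219 = 2.56×10^-4
Haaland: f = 0.01670
h_f = f(L/D)V²/(2g) = 0.01670·(26.6/0.219)·1.744²/(2·9.81) = 0.3146 m
Δp = ρg·h_f = 785.0·9.81·0.3146 = 2.422 kPa

Δp ≈ 2.42 kPa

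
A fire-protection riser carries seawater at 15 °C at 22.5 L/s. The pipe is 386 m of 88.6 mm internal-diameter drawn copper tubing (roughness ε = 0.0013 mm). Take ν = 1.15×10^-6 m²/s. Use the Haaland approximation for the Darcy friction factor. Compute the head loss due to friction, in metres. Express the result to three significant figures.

h_f ≈ 43.3 m

V = 4Q/(πD²) = 4·0.0225/(π·0.0886²) = 3.649 m/s
Re = VD/ν = 3.649·0.0886/1.15×10^-6 = 2.81×10^5 → turbulent
ε/D = 0.0013/88.6 = 1.47×10^-5
Haaland: f = 0.01463
h_f = f(L/D)V²/(2g) = 0.01463·(386/0.0886)·3.649²/(2·9.81) = 43.28 m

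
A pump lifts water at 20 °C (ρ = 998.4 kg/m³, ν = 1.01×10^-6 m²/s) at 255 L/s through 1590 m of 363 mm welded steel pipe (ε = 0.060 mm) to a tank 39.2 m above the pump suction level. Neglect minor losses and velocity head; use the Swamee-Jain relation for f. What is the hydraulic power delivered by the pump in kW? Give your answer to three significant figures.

P_hyd ≈ 147 kW

V = 4Q/(πD²) = 2.464 m/s; Re = 8.86×10^5; ε/D = 1.65×10^-4; f = 0.01449
h_f = f(L/D)V²/2g = 19.64 m
Total head H = z + h_f = 39.2 + 19.64 = 58.84 m
P_hyd = ρgQH = 998.4·9.81·0.255·58.84 = 147.0 kW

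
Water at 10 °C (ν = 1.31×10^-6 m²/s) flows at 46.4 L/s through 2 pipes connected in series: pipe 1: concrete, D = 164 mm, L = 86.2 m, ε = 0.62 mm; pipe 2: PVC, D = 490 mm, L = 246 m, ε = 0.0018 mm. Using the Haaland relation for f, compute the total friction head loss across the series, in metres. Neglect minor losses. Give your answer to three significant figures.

Pipe 1: V = 2.197 m/s, Re = 2.75×10^5, ε/D = 0.00378, f = 0.02839, h_1 = f(L/D)V²/2g = 3.669 m
Pipe 2: V = 0.2461 m/s, Re = 9.20×10^4, ε/D = 3.67×10^-6, f = 0.01815, h_2 = f(L/D)V²/2g = 0.02812 m
Series → Q common, losses add: H = Σh = 3.697 m

H ≈ 3.70 m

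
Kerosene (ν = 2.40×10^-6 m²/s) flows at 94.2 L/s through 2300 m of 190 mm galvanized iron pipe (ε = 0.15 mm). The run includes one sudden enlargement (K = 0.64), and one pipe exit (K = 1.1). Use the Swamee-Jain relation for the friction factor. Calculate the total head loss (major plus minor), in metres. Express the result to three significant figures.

V = 4Q/(πD²) = 3.322 m/s; V²/2g = 0.5626 m
Re = 2.63×10^5, ε/D = 7.89×10^-4 → f = 0.01997 (Swamee-Jain)
Major: h_f = f(L/D)·V²/2g = 0.01997·12105·0.5626 = 136.0 m
Minor: ΣK = 1.74; h_m = ΣK·V²/2g = 0.9789 m
Total H_L = 136.0 + 0.9789 = 137.0 m

H_L ≈ 137 m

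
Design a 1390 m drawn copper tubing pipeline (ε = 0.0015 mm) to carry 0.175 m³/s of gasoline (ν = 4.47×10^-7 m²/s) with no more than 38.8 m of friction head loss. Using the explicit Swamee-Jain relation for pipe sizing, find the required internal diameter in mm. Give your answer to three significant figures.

Swamee-Jain (Type III): D = 0.66·[ε^1.25·(LQ²/(gh_f))^4.75 + ν·Q^9.4·(L/(gh_f))^5.2]^0.04
LQ²/(gh_f) = 0.1118; L/(gh_f) = 3.652
Term 1 = ε^1.25·(…)^4.75 = 1.59×10^-12; Term 2 = ν·Q^9.4·(…)^5.2 = 2.88×10^-11
D = 0.66·(1.59×10^-12 + 2.88×10^-11)^0.04 = 0.2505 m = 251 mm
Check: V = 3.55 m/s, Re = 1.99×10^6, f = 0.01060, h_f = 37.8 m ≈ 38.8 m ✓

D ≈ 251 mm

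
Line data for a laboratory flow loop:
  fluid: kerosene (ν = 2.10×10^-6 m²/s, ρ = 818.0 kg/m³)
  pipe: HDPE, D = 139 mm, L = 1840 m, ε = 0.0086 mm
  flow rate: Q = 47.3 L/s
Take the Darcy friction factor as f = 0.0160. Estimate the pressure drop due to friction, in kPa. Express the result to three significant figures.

Δp ≈ 842 kPa

V = 4Q/(πD²) = 4·0.0473/(π·0.139²) = 3.117 m/s
h_f = f(L/D)V²/(2g) = 0.01600·(1840/0.139)·3.117²/(2·9.81) = 104.9 m
Δp = ρg·h_f = 818.0·9.81·104.9 = 841.6 kPa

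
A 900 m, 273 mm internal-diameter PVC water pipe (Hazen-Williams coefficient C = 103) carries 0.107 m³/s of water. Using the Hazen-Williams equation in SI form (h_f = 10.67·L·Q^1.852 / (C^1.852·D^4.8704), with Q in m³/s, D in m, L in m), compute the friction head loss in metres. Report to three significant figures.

h_f = 10.67·900·0.107^1.852 / (103^1.852·0.273^4.8704) = 15.96 m

h_f ≈ 16.0 m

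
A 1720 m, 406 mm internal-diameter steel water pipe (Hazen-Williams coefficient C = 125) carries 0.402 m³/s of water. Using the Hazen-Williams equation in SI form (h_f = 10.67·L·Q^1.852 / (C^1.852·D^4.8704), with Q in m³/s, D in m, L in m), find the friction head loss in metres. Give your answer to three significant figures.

h_f = 10.67·1720·0.402^1.852 / (125^1.852·0.406^4.8704) = 35.80 m

h_f ≈ 35.8 m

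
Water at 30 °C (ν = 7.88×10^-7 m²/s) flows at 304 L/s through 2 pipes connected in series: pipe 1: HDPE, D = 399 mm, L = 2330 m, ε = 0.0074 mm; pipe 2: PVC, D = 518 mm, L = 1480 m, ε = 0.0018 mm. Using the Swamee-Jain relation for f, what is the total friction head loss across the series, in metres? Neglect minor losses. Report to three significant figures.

H ≈ 24.2 m

Pipe 1: V = 2.431 m/s, Re = 1.23×10^6, ε/D = 1.85×10^-5, f = 0.01171, h_1 = f(L/D)V²/2g = 20.60 m
Pipe 2: V = 1.443 m/s, Re = 9.48×10^5, ε/D = 3.47×10^-6, f = 0.01180, h_2 = f(L/D)V²/2g = 3.575 m
Series → Q common, losses add: H = Σh = 24.18 m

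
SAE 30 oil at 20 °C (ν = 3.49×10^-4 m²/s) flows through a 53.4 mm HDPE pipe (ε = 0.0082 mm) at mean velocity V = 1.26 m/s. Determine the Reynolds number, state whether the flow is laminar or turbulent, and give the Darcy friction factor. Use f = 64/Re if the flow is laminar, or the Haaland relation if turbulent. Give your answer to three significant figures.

Re = VD/ν = 1.260·0.0534/3.49×10^-4 = 193
Re < 2300 → laminar → f = 64/Re = 0.3320

Re ≈ 193; laminar; f = 64/Re ≈ 0.332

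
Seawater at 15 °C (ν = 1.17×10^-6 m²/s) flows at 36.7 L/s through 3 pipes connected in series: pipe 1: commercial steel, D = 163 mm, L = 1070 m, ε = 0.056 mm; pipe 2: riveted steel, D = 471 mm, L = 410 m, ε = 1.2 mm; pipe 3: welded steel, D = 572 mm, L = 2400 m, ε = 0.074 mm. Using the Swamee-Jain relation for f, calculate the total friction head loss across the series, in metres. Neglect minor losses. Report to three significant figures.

Pipe 1: V = 1.759 m/s, Re = 2.45×10^5, ε/D = 3.44×10^-4, f = 0.01769, h_1 = f(L/D)V²/2g = 18.30 m
Pipe 2: V = 0.2106 m/s, Re = 8.48×10^4, ε/D = 0.00255, f = 0.02694, h_2 = f(L/D)V²/2g = 0.05304 m
Pipe 3: V = 0.1428 m/s, Re = 6.98×10^4, ε/D = 1.29×10^-4, f = 0.01990, h_3 = f(L/D)V²/2g = 0.08682 m
Series → Q common, losses add: H = Σh = 18.44 m

H ≈ 18.4 m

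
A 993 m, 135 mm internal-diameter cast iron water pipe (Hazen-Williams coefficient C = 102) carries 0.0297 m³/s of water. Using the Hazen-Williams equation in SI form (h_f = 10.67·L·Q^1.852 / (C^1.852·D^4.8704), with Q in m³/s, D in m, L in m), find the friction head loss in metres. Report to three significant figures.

h_f ≈ 51.6 m

h_f = 10.67·993·0.0297^1.852 / (102^1.852·0.135^4.8704) = 51.56 m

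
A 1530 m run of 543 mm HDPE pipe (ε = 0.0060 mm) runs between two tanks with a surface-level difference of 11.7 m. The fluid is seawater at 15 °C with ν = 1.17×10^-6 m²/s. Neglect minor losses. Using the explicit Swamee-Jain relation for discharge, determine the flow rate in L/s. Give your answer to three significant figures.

Swamee-Jain (Type II): Q = -0.965·√(gD⁵h_f/L)·ln[ε/(3.7D) + √(3.17ν²L/(gD³h_f))]
√(gD⁵h_f/L) = √(9.81·0.543⁵·11.7/1530) = 0.05951
ε/(3.7D) = 2.99×10^-6; √(3.17ν²L/(gD³h_f)) = 1.90×10^-5
Q = -0.965·0.05951·ln(2.199×10^-5) = 0.6159 m³/s
Check: V = 2.66 m/s, Re = 1.23×10^6, f = 0.01151, h_f = 11.7 m ≈ 11.7 m ✓

Q ≈ 616 L/s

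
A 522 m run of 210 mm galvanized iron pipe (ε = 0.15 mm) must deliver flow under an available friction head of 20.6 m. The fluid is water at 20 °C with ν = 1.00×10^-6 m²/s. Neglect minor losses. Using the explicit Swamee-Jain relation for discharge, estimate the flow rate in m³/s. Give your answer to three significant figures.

Q ≈ 0.102 m³/s

Swamee-Jain (Type II): Q = -0.965·√(gD⁵h_f/L)·ln[ε/(3.7D) + √(3.17ν²L/(gD³h_f))]
√(gD⁵h_f/L) = √(9.81·0.210⁵·20.6/522) = 0.01257
ε/(3.7D) = 1.93×10^-4; √(3.17ν²L/(gD³h_f)) = 2.97×10^-5
Q = -0.965·0.01257·ln(2.228×10^-4) = 0.1020 m³/s
Check: V = 2.95 m/s, Re = 6.19×10^5, f = 0.01885, h_f = 20.7 m ≈ 20.6 m ✓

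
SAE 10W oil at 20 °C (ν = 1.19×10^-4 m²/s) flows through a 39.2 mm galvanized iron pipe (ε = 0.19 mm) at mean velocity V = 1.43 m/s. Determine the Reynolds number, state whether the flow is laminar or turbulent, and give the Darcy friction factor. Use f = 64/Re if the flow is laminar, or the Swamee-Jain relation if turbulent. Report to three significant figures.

Re ≈ 471; laminar; f = 64/Re ≈ 0.136

Re = VD/ν = 1.430·0.0392/1.19×10^-4 = 471
Re < 2300 → laminar → f = 64/Re = 0.1359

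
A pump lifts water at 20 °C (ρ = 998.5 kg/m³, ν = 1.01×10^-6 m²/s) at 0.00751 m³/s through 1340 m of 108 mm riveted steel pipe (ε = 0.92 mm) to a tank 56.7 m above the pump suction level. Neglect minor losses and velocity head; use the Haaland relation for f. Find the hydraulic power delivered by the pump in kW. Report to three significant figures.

V = 4Q/(πD²) = 0.8198 m/s; Re = 8.77×10^4; ε/D = 0.00852; f = 0.03670
h_f = f(L/D)V²/2g = 15.60 m
Total head H = z + h_f = 56.7 + 15.60 = 72.30 m
P_hyd = ρgQH = 998.5·9.81·0.00751·72.30 = 5.318 kW

P_hyd ≈ 5.32 kW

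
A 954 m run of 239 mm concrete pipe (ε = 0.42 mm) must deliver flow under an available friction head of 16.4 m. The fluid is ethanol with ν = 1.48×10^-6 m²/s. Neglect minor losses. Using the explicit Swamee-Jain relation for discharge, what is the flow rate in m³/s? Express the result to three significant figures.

Q ≈ 0.0835 m³/s

Swamee-Jain (Type II): Q = -0.965·√(gD⁵h_f/L)·ln[ε/(3.7D) + √(3.17ν²L/(gD³h_f))]
√(gD⁵h_f/L) = √(9.81·0.239⁵·16.4/954) = 0.01147
ε/(3.7D) = 4.75×10^-4; √(3.17ν²L/(gD³h_f)) = 5.49×10^-5
Q = -0.965·0.01147·ln(5.299×10^-4) = 0.08347 m³/s
Check: V = 1.86 m/s, Re = 3.00×10^5, f = 0.02344, h_f = 16.5 m ≈ 16.4 m ✓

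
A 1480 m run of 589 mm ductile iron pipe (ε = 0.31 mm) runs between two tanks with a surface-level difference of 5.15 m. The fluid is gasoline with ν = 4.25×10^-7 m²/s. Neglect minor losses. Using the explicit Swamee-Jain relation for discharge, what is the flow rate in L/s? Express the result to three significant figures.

Q ≈ 418 L/s

Swamee-Jain (Type II): Q = -0.965·√(gD⁵h_f/L)·ln[ε/(3.7D) + √(3.17ν²L/(gD³h_f))]
√(gD⁵h_f/L) = √(9.81·0.589⁵·5.15/1480) = 0.04919
ε/(3.7D) = 1.42×10^-4; √(3.17ν²L/(gD³h_f)) = 9.06×10^-6
Q = -0.965·0.04919·ln(1.513×10^-4) = 0.4176 m³/s
Check: V = 1.53 m/s, Re = 2.12×10^6, f = 0.01720, h_f = 5.17 m ≈ 5.15 m ✓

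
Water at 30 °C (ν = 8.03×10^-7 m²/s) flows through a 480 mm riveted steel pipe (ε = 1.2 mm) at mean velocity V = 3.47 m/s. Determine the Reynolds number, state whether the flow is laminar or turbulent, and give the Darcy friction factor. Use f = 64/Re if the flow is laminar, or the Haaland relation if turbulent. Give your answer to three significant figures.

Re ≈ 2.07×10^6; turbulent; f ≈ 0.0250

Re = VD/ν = 3.470·0.480/8.03×10^-7 = 2.07×10^6
Re > 4000 → turbulent; ε/D = 0.00250
Haaland: f = 0.02499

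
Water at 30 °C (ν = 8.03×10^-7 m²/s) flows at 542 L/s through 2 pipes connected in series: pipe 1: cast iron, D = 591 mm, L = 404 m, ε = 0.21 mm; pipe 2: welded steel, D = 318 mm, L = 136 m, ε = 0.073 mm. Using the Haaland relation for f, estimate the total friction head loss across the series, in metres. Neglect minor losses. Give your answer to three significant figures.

H ≈ 16.8 m

Pipe 1: V = 1.976 m/s, Re = 1.45×10^6, ε/D = 3.55×10^-4, f = 0.01591, h_1 = f(L/D)V²/2g = 2.164 m
Pipe 2: V = 6.824 m/s, Re = 2.70×10^6, ε/D = 2.30×10^-4, f = 0.01445, h_2 = f(L/D)V²/2g = 14.67 m
Series → Q common, losses add: H = Σh = 16.84 m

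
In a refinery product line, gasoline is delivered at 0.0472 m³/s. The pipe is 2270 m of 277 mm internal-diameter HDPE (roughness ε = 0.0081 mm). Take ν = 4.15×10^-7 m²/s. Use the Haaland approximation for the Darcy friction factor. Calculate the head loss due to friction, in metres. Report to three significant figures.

h_f ≈ 3.41 m

V = 4Q/(πD²) = 4·0.0472/(π·0.277²) = 0.7832 m/s
Re = VD/ν = 0.7832·0.277/4.15×10^-7 = 5.23×10^5 → turbulent
ε/D = 0.0081/277 = 2.92×10^-5
Haaland: f = 0.01332
h_f = f(L/D)V²/(2g) = 0.01332·(2270/0.277)·0.7832²/(2·9.81) = 3.413 m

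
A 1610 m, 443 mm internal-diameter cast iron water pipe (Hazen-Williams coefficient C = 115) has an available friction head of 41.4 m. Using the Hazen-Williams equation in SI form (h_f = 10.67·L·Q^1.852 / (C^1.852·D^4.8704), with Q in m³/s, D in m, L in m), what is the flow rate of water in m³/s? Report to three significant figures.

Q ≈ 0.521 m³/s

Rearranging: Q = [h_f·C^1.852·D^4.8704 / (10.67·L)]^(1/1.852)
Q = [41.4·115^1.852·0.443^4.8704 / (10.67·1610)]^0.540 = 0.5214 m³/s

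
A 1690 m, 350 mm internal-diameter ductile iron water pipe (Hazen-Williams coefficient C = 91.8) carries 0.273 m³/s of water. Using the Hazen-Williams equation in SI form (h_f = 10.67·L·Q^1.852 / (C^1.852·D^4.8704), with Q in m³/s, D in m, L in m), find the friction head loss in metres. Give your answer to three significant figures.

h_f = 10.67·1690·0.273^1.852 / (91.8^1.852·0.350^4.8704) = 62.69 m

h_f ≈ 62.7 m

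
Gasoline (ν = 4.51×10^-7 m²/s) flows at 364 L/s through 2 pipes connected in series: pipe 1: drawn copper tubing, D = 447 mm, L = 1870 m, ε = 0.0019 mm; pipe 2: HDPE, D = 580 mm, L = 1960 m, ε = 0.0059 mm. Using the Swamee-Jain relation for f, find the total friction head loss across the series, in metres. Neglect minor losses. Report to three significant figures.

H ≈ 15.4 m

Pipe 1: V = 2.320 m/s, Re = 2.30×10^6, ε/D = 4.25×10^-6, f = 0.01032, h_1 = f(L/D)V²/2g = 11.84 m
Pipe 2: V = 1.378 m/s, Re = 1.77×10^6, ε/D = 1.02×10^-5, f = 0.01092, h_2 = f(L/D)V²/2g = 3.570 m
Series → Q common, losses add: H = Σh = 15.40 m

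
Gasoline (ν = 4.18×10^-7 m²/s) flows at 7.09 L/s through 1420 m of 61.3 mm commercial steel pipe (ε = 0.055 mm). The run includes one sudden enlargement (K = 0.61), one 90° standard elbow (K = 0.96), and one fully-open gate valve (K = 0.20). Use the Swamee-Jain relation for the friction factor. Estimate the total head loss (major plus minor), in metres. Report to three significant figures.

H_L ≈ 138 m

V = 4Q/(πD²) = 2.402 m/s; V²/2g = 0.2942 m
Re = 3.52×10^5, ε/D = 8.97×10^-4 → f = 0.02016 (Swamee-Jain)
Major: h_f = f(L/D)·V²/2g = 0.02016·23165·0.2942 = 137.4 m
Minor: ΣK = 1.77; h_m = ΣK·V²/2g = 0.5206 m
Total H_L = 137.4 + 0.5206 = 137.9 m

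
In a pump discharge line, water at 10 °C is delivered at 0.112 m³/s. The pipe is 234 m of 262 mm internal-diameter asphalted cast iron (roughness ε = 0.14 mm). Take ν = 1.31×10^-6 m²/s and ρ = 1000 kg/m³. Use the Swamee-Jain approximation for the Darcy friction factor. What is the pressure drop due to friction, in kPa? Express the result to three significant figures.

Δp ≈ 35.0 kPa

V = 4Q/(πD²) = 4·0.112/(π·0.262²) = 2.077 m/s
Re = VD/ν = 2.077·0.262/1.31×10^-6 = 4.15×10^5 → turbulent
ε/D = 0.14/262 = 5.34×10^-4
Swamee-Jain: f = 0.01816
h_f = f(L/D)V²/(2g) = 0.01816·(234/0.262)·2.077²/(2·9.81) = 3.567 m
Δp = ρg·h_f = 1000·9.81·3.567 = 35.00 kPa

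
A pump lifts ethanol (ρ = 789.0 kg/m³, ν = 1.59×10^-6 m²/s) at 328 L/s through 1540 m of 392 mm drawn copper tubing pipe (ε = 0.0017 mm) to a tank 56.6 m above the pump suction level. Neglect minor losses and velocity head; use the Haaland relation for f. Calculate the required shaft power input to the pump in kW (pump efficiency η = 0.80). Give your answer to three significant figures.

V = 4Q/(πD²) = 2.718 m/s; Re = 6.70×10^5; ε/D = 4.34×10^-6; f = 0.01246
h_f = f(L/D)V²/2g = 18.43 m
Total head H = z + h_f = 56.6 + 18.43 = 75.03 m
P_hyd = ρgQH = 789.0·9.81·0.328·75.03 = 190.5 kW
P_shaft = P_hyd/η = 190.5/0.80 = 238.1 kW

P_shaft ≈ 238 kW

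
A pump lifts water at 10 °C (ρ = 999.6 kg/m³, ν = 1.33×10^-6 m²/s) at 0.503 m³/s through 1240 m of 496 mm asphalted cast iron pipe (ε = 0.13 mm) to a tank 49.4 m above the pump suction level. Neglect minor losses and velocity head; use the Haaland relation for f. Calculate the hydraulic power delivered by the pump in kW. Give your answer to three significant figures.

P_hyd ≈ 309 kW

V = 4Q/(πD²) = 2.603 m/s; Re = 9.71×10^5; ε/D = 2.62×10^-4; f = 0.01526
h_f = f(L/D)V²/2g = 13.18 m
Total head H = z + h_f = 49.4 + 13.18 = 62.58 m
P_hyd = ρgQH = 999.6·9.81·0.503·62.58 = 308.7 kW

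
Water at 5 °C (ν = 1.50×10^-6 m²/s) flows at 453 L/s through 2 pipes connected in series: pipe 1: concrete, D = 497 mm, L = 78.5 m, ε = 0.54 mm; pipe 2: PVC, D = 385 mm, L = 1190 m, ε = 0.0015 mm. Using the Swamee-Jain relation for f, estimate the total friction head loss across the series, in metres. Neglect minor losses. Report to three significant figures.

H ≈ 28.8 m

Pipe 1: V = 2.335 m/s, Re = 7.74×10^5, ε/D = 0.00109, f = 0.02051, h_1 = f(L/D)V²/2g = 0.9001 m
Pipe 2: V = 3.891 m/s, Re = 9.99×10^5, ε/D = 3.90×10^-6, f = 0.01171, h_2 = f(L/D)V²/2g = 27.93 m
Series → Q common, losses add: H = Σh = 28.83 m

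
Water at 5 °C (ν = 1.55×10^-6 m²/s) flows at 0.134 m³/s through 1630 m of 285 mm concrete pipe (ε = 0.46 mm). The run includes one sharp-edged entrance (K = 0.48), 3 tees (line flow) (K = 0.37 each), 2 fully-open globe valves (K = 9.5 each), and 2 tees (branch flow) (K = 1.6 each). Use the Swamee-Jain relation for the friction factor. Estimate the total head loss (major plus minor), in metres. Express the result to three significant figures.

H_L ≈ 34.7 m

V = 4Q/(πD²) = 2.101 m/s; V²/2g = 0.2249 m
Re = 3.86×10^5, ε/D = 0.00161 → f = 0.02282 (Swamee-Jain)
Major: h_f = f(L/D)·V²/2g = 0.02282·5719·0.2249 = 29.35 m
Minor: ΣK = 23.8; h_m = ΣK·V²/2g = 5.350 m
Total H_L = 29.35 + 5.350 = 34.70 m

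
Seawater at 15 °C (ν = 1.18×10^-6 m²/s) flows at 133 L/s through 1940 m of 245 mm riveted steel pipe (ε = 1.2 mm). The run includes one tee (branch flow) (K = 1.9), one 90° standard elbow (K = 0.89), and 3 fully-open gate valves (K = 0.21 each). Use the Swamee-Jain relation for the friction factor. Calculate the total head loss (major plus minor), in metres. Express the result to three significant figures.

V = 4Q/(πD²) = 2.821 m/s; V²/2g = 0.4057 m
Re = 5.86×10^5, ε/D = 0.00490 → f = 0.03043 (Swamee-Jain)
Major: h_f = f(L/D)·V²/2g = 0.03043·7918·0.4057 = 97.75 m
Minor: ΣK = 3.42; h_m = ΣK·V²/2g = 1.387 m
Total H_L = 97.75 + 1.387 = 99.14 m

H_L ≈ 99.1 m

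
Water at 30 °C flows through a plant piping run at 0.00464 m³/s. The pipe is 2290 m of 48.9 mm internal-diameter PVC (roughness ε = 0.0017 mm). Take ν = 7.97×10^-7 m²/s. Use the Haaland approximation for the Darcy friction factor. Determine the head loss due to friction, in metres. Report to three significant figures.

h_f ≈ 241 m

V = 4Q/(πD²) = 4·0.00464/(π·0.0489²) = 2.471 m/s
Re = VD/ν = 2.471·0.0489/7.97×10^-7 = 1.52×10^5 → turbulent
ε/D = 0.0017/48.9 = 3.48×10^-5
Haaland: f = 0.01656
h_f = f(L/D)V²/(2g) = 0.01656·(2290/0.0489)·2.471²/(2·9.81) = 241.2 m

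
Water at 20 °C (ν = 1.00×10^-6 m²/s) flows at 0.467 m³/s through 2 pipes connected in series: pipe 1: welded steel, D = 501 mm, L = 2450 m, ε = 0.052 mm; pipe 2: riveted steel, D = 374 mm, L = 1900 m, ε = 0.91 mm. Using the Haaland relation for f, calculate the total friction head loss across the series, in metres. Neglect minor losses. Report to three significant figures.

Pipe 1: V = 2.369 m/s, Re = 1.19×10^6, ε/D = 1.04×10^-4, f = 0.01321, h_1 = f(L/D)V²/2g = 18.48 m
Pipe 2: V = 4.251 m/s, Re = 1.59×10^6, ε/D = 0.00243, f = 0.02483, h_2 = f(L/D)V²/2g = 116.2 m
Series → Q common, losses add: H = Σh = 134.7 m

H ≈ 135 m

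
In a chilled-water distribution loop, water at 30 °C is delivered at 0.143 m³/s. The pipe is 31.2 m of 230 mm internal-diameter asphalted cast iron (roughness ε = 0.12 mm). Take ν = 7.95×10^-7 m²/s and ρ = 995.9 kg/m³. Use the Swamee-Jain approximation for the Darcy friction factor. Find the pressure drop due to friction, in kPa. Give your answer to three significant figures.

V = 4Q/(πD²) = 4·0.143/(π·0.230²) = 3.442 m/s
Re = VD/ν = 3.442·0.230/7.95×10^-7 = 9.96×10^5 → turbulent
ε/D = 0.12/230 = 5.22×10^-4
Swamee-Jain: f = 0.01745
h_f = f(L/D)V²/(2g) = 0.01745·(31.2/0.230)·3.442²/(2·9.81) = 1.429 m
Δp = ρg·h_f = 995.9·9.81·1.429 = 13.96 kPa

Δp ≈ 14.0 kPa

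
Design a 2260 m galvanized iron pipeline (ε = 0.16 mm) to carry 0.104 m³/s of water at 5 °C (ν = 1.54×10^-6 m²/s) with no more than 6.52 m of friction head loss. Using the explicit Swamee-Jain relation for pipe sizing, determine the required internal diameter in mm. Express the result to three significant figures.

Swamee-Jain (Type III): D = 0.66·[ε^1.25·(LQ²/(gh_f))^4.75 + ν·Q^9.4·(L/(gh_f))^5.2]^0.04
LQ²/(gh_f) = 0.3822; L/(gh_f) = 35.33
Term 1 = ε^1.25·(…)^4.75 = 1.87×10^-7; Term 2 = ν·Q^9.4·(…)^5.2 = 9.96×10^-8
D = 0.66·(1.87×10^-7 + 9.96×10^-8)^0.04 = 0.3613 m = 361 mm
Check: V = 1.01 m/s, Re = 2.38×10^5, f = 0.01833, h_f = 6.02 m ≈ 6.52 m ✓

D ≈ 361 mm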